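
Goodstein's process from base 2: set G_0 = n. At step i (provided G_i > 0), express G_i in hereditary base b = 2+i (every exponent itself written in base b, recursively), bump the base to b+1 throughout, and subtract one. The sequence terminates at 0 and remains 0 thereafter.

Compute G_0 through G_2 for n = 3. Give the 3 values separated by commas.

3, 3, 3

3 —HB2→ 2 + 1 —bump→ 3 + 1 = 4 —(−1)→ 3
3 —HB3→ 3 —bump→ 4 = 4 —(−1)→ 3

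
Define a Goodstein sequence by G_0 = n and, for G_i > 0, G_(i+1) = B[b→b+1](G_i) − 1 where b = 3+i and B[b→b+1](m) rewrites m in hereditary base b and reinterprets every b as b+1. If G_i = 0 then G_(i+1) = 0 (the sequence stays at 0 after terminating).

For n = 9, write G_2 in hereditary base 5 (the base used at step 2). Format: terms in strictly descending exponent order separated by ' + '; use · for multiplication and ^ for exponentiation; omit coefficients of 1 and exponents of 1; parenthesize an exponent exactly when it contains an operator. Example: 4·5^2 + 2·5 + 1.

G_0 = 9. HB_3(9) = 3^2. Bump = 16. G_1 = 15.
G_1 = 15. HB_4(15) = 3·4 + 3. Bump = 18. G_2 = 17.
G_2 = 17. HB_5(17) = 3·5 + 2. Bump = 20. G_3 = 19.

3·5 + 2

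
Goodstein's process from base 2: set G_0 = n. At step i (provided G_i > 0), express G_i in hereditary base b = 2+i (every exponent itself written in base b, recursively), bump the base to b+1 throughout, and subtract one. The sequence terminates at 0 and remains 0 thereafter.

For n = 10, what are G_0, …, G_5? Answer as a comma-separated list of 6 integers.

step 0: 10 = 2^(2 + 1) + 2; sub 3 for 2: 3^(3 + 1) + 3; = 84; G_1 = 84−1 = 83
step 1: 83 = 3^(3 + 1) + 2; sub 4 for 3: 4^(4 + 1) + 2; = 1026; G_2 = 1026−1 = 1025
step 2: 1025 = 4^(4 + 1) + 1; sub 5 for 4: 5^(5 + 1) + 1; = 15626; G_3 = 15626−1 = 15625
step 3: 15625 = 5^(5 + 1); sub 6 for 5: 6^(6 + 1); = 279936; G_4 = 279936−1 = 279935
step 4: 279935 = 5·6^6 + 5·6^5 + 5·6^4 + 5·6^3 + 5·6^2 + 5·6 + 5; sub 7 for 6: 5·7^7 + 5·7^5 + 5·7^4 + 5·7^3 + 5·7^2 + 5·7 + 5; = 4215755; G_5 = 4215755−1 = 4215754

10, 83, 1025, 15625, 279935, 4215754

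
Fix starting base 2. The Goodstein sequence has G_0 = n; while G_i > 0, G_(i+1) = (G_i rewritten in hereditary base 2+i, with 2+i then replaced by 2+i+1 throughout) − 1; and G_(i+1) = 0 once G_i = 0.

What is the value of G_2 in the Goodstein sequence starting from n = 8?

G_0=8  [base 2] 2^(2 + 1)  →[2↦3]→  3^(3 + 1) = 81  −1 ⇒ G_1=80
G_1=80  [base 3] 2·3^3 + 2·3^2 + 2·3 + 2  →[3↦4]→  2·4^4 + 2·4^2 + 2·4 + 2 = 554  −1 ⇒ G_2=553

553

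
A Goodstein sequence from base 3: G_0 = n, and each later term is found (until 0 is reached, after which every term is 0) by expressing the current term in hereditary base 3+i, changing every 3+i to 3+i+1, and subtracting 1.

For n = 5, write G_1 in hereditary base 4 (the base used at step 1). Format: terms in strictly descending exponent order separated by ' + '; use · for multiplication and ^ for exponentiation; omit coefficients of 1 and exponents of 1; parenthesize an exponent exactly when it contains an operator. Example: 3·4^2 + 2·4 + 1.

G_0=5  [base 3] 3 + 2  →[3↦4]→  4 + 2 = 6  −1 ⇒ G_1=5
G_1=5  [base 4] 4 + 1  →[4↦5]→  5 + 1 = 6  −1 ⇒ G_2=5

4 + 1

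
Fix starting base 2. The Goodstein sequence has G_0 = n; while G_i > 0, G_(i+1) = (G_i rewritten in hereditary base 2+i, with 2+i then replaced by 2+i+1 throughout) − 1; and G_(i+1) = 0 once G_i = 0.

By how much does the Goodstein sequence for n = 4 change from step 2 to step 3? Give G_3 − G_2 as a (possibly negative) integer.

19

G_0=4  [base 2] 2^2  →[2↦3]→  3^3 = 27  −1 ⇒ G_1=26
G_1=26  [base 3] 2·3^2 + 2·3 + 2  →[3↦4]→  2·4^2 + 2·4 + 2 = 42  −1 ⇒ G_2=41
G_2=41  [base 4] 2·4^2 + 2·4 + 1  →[4↦5]→  2·5^2 + 2·5 + 1 = 61  −1 ⇒ G_3=60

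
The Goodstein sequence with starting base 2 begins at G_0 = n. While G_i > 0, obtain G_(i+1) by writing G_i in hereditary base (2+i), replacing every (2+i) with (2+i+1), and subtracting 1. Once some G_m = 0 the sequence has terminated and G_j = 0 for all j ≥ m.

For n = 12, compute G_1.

107

step 0: 12 = 2^(2 + 1) + 2^2; sub 3 for 2: 3^(3 + 1) + 3^3; = 108; G_1 = 108−1 = 107
step 1: 107 = 3^(3 + 1) + 2·3^2 + 2·3 + 2; sub 4 for 3: 4^(4 + 1) + 2·4^2 + 2·4 + 2; = 1066; G_2 = 1066−1 = 1065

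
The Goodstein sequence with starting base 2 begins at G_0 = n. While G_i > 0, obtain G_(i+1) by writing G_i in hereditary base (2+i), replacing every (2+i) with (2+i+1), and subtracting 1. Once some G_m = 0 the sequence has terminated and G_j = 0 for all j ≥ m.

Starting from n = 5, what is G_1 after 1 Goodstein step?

27

i=0: 5 = 2^2 + 1 (b=2); 2→3: 3^3 + 1 = 28; 28−1 = 27
i=1: 27 = 3^3 (b=3); 3→4: 4^4 = 256; 256−1 = 255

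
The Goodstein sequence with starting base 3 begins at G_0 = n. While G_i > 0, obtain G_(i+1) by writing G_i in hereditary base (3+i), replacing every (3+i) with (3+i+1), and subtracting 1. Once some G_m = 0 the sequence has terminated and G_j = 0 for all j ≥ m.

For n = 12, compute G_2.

27

G_0 = 12. HB_3(12) = 3^2 + 3. Bump = 20. G_1 = 19.
G_1 = 19. HB_4(19) = 4^2 + 3. Bump = 28. G_2 = 27.
G_2 = 27. HB_5(27) = 5^2 + 2. Bump = 38. G_3 = 37.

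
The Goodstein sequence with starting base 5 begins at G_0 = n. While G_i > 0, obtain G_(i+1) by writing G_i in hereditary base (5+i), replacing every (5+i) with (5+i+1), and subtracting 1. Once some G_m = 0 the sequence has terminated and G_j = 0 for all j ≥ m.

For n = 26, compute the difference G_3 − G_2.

(0) 26|_5 = 5^2 + 1 ↦ 6^2 + 1|_6 = 37 ⇒ 36
(1) 36|_6 = 6^2 ↦ 7^2|_7 = 49 ⇒ 48
(2) 48|_7 = 6·7 + 6 ↦ 6·8 + 6|_8 = 54 ⇒ 53

5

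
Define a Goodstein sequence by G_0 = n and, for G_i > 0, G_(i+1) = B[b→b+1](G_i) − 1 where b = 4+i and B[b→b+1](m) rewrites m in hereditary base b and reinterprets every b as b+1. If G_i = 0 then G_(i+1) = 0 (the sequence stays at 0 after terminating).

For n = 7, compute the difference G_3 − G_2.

7 —HB4→ 4 + 3 —bump→ 5 + 3 = 8 —(−1)→ 7
7 —HB5→ 5 + 2 —bump→ 6 + 2 = 8 —(−1)→ 7
7 —HB6→ 6 + 1 —bump→ 7 + 1 = 8 —(−1)→ 7

0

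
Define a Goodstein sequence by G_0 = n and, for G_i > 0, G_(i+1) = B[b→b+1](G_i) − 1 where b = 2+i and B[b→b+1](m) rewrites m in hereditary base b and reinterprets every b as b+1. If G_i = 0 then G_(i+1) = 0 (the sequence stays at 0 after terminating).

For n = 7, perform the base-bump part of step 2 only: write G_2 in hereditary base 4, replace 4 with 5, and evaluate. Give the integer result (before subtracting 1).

3128

G_0 = 7. HB_2(7) = 2^2 + 2 + 1. Bump = 31. G_1 = 30.
G_1 = 30. HB_3(30) = 3^3 + 3. Bump = 260. G_2 = 259.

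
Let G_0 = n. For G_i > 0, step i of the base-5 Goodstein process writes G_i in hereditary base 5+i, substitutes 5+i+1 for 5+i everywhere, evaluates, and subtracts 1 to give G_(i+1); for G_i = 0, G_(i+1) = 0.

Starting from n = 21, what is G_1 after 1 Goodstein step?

24

G_0=21  [base 5] 4·5 + 1  →[5↦6]→  4·6 + 1 = 25  −1 ⇒ G_1=24
G_1=24  [base 6] 4·6  →[6↦7]→  4·7 = 28  −1 ⇒ G_2=27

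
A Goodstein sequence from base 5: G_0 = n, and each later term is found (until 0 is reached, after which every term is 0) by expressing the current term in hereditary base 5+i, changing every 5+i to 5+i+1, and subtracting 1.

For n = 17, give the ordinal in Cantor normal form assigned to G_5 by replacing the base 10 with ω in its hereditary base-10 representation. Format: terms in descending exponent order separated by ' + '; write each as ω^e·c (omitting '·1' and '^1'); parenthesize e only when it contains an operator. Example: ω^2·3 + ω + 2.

17 —HB5→ 3·5 + 2 —bump→ 3·6 + 2 = 20 —(−1)→ 19
19 —HB6→ 3·6 + 1 —bump→ 3·7 + 1 = 22 —(−1)→ 21
21 —HB7→ 3·7 —bump→ 3·8 = 24 —(−1)→ 23
23 —HB8→ 2·8 + 7 —bump→ 2·9 + 7 = 25 —(−1)→ 24
24 —HB9→ 2·9 + 6 —bump→ 2·10 + 6 = 26 —(−1)→ 25
25 —HB10→ 2·10 + 5 —bump→ 2·11 + 5 = 27 —(−1)→ 26

ω·2 + 5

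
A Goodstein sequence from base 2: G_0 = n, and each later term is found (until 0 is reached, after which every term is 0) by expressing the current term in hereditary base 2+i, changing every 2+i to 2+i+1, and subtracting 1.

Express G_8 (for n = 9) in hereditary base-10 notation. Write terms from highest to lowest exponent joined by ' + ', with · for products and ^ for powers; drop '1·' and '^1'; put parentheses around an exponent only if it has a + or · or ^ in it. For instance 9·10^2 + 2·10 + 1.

9 —HB2→ 2^(2 + 1) + 1 —bump→ 3^(3 + 1) + 1 = 82 —(−1)→ 81
81 —HB3→ 3^(3 + 1) —bump→ 4^(4 + 1) = 1024 —(−1)→ 1023
1023 —HB4→ 3·4^4 + 3·4^3 + 3·4^2 + 3·4 + 3 —bump→ 3·5^5 + 3·5^3 + 3·5^2 + 3·5 + 3 = 9843 —(−1)→ 9842
9842 —HB5→ 3·5^5 + 3·5^3 + 3·5^2 + 3·5 + 2 —bump→ 3·6^6 + 3·6^3 + 3·6^2 + 3·6 + 2 = 140744 —(−1)→ 140743
140743 —HB6→ 3·6^6 + 3·6^3 + 3·6^2 + 3·6 + 1 —bump→ 3·7^7 + 3·7^3 + 3·7^2 + 3·7 + 1 = 2471827 —(−1)→ 2471826
2471826 —HB7→ 3·7^7 + 3·7^3 + 3·7^2 + 3·7 —bump→ 3·8^8 + 3·8^3 + 3·8^2 + 3·8 = 50333400 —(−1)→ 50333399
50333399 —HB8→ 3·8^8 + 3·8^3 + 3·8^2 + 2·8 + 7 —bump→ 3·9^9 + 3·9^3 + 3·9^2 + 2·9 + 7 = 1162263922 —(−1)→ 1162263921
1162263921 —HB9→ 3·9^9 + 3·9^3 + 3·9^2 + 2·9 + 6 —bump→ 3·10^10 + 3·10^3 + 3·10^2 + 2·10 + 6 = 30000003326 —(−1)→ 30000003325

3·10^10 + 3·10^3 + 3·10^2 + 2·10 + 5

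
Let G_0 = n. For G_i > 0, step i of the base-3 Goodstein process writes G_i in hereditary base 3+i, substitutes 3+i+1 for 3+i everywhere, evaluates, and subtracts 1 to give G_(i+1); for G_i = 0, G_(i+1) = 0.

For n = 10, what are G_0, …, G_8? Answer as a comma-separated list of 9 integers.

10, 16, 24, 27, 30, 33, 36, 39, 41

step 0: 10 = 3^2 + 1; sub 4 for 3: 4^2 + 1; = 17; G_1 = 17−1 = 16
step 1: 16 = 4^2; sub 5 for 4: 5^2; = 25; G_2 = 25−1 = 24
step 2: 24 = 4·5 + 4; sub 6 for 5: 4·6 + 4; = 28; G_3 = 28−1 = 27
step 3: 27 = 4·6 + 3; sub 7 for 6: 4·7 + 3; = 31; G_4 = 31−1 = 30
step 4: 30 = 4·7 + 2; sub 8 for 7: 4·8 + 2; = 34; G_5 = 34−1 = 33
step 5: 33 = 4·8 + 1; sub 9 for 8: 4·9 + 1; = 37; G_6 = 37−1 = 36
step 6: 36 = 4·9; sub 10 for 9: 4·10; = 40; G_7 = 40−1 = 39
step 7: 39 = 3·10 + 9; sub 11 for 10: 3·11 + 9; = 42; G_8 = 42−1 = 41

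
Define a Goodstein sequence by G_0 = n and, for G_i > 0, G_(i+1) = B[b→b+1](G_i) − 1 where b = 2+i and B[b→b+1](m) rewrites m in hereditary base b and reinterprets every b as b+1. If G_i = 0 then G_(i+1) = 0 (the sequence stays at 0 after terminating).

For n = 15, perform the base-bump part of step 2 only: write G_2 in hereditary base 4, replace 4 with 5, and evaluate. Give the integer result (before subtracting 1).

18753

i=0: 15 = 2^(2 + 1) + 2^2 + 2 + 1 (b=2); 2→3: 3^(3 + 1) + 3^3 + 3 + 1 = 112; 112−1 = 111
i=1: 111 = 3^(3 + 1) + 3^3 + 3 (b=3); 3→4: 4^(4 + 1) + 4^4 + 4 = 1284; 1284−1 = 1283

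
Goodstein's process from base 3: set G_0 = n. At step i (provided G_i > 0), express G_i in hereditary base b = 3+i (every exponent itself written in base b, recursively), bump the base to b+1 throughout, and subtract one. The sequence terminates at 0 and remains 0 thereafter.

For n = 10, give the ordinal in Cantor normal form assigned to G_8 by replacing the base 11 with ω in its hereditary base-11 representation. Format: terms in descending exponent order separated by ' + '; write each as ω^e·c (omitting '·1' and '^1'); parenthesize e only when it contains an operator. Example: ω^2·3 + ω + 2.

ω·3 + 8

G_0=10  [base 3] 3^2 + 1  →[3↦4]→  4^2 + 1 = 17  −1 ⇒ G_1=16
G_1=16  [base 4] 4^2  →[4↦5]→  5^2 = 25  −1 ⇒ G_2=24
G_2=24  [base 5] 4·5 + 4  →[5↦6]→  4·6 + 4 = 28  −1 ⇒ G_3=27
G_3=27  [base 6] 4·6 + 3  →[6↦7]→  4·7 + 3 = 31  −1 ⇒ G_4=30
G_4=30  [base 7] 4·7 + 2  →[7↦8]→  4·8 + 2 = 34  −1 ⇒ G_5=33
G_5=33  [base 8] 4·8 + 1  →[8↦9]→  4·9 + 1 = 37  −1 ⇒ G_6=36
G_6=36  [base 9] 4·9  →[9↦10]→  4·10 = 40  −1 ⇒ G_7=39
G_7=39  [base 10] 3·10 + 9  →[10↦11]→  3·11 + 9 = 42  −1 ⇒ G_8=41
G_8=41  [base 11] 3·11 + 8  →[11↦12]→  3·12 + 8 = 44  −1 ⇒ G_9=43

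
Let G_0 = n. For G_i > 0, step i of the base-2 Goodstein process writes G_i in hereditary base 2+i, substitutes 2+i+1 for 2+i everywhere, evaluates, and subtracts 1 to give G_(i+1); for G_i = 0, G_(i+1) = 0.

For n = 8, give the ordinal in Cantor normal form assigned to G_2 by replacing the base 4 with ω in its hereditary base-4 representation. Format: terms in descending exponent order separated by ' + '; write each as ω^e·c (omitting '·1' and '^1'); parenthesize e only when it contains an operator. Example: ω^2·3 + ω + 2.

ω^ω·2 + ω^2·2 + ω·2 + 1

base 2: 8 = 2^(2 + 1); at 3: 3^(3 + 1) = 81; next = 80
base 3: 80 = 2·3^3 + 2·3^2 + 2·3 + 2; at 4: 2·4^4 + 2·4^2 + 2·4 + 2 = 554; next = 553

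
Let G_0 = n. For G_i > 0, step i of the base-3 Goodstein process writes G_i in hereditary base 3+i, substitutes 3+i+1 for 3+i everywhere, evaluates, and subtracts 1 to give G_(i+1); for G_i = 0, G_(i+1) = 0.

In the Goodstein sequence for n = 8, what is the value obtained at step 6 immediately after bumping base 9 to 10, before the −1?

12

G_0=8  [base 3] 2·3 + 2  →[3↦4]→  2·4 + 2 = 10  −1 ⇒ G_1=9
G_1=9  [base 4] 2·4 + 1  →[4↦5]→  2·5 + 1 = 11  −1 ⇒ G_2=10
G_2=10  [base 5] 2·5  →[5↦6]→  2·6 = 12  −1 ⇒ G_3=11
G_3=11  [base 6] 6 + 5  →[6↦7]→  7 + 5 = 12  −1 ⇒ G_4=11
G_4=11  [base 7] 7 + 4  →[7↦8]→  8 + 4 = 12  −1 ⇒ G_5=11
G_5=11  [base 8] 8 + 3  →[8↦9]→  9 + 3 = 12  −1 ⇒ G_6=11
G_6=11  [base 9] 9 + 2  →[9↦10]→  10 + 2 = 12  −1 ⇒ G_7=11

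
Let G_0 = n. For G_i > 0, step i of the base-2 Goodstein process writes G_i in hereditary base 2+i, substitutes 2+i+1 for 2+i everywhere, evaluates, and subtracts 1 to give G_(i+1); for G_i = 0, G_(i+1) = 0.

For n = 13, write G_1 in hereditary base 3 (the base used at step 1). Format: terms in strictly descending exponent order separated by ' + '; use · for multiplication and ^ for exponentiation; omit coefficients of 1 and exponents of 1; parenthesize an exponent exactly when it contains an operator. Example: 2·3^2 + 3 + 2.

[0] 13 ≡ 2^(2 + 1) + 2^2 + 1 (base 2). Lift 3: 109. −1: 108.
[1] 108 ≡ 3^(3 + 1) + 3^3 (base 3). Lift 4: 1280. −1: 1279.

3^(3 + 1) + 3^3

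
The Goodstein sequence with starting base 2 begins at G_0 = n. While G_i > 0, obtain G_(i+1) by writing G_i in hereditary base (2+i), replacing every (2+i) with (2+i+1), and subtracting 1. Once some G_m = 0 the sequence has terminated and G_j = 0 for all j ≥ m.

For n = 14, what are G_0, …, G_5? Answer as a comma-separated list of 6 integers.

14, 110, 1281, 18750, 326591, 5862840

[0] 14 ≡ 2^(2 + 1) + 2^2 + 2 (base 2). Lift 3: 111. −1: 110.
[1] 110 ≡ 3^(3 + 1) + 3^3 + 2 (base 3). Lift 4: 1282. −1: 1281.
[2] 1281 ≡ 4^(4 + 1) + 4^4 + 1 (base 4). Lift 5: 18751. −1: 18750.
[3] 18750 ≡ 5^(5 + 1) + 5^5 (base 5). Lift 6: 326592. −1: 326591.
[4] 326591 ≡ 6^(6 + 1) + 5·6^5 + 5·6^4 + 5·6^3 + 5·6^2 + 5·6 + 5 (base 6). Lift 7: 5862841. −1: 5862840.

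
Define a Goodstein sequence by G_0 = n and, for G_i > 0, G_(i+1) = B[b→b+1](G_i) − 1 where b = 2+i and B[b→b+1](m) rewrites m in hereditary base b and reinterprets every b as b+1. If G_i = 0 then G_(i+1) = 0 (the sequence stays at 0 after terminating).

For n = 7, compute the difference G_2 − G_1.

229

G_0=7  [base 2] 2^2 + 2 + 1  →[2↦3]→  3^3 + 3 + 1 = 31  −1 ⇒ G_1=30
G_1=30  [base 3] 3^3 + 3  →[3↦4]→  4^4 + 4 = 260  −1 ⇒ G_2=259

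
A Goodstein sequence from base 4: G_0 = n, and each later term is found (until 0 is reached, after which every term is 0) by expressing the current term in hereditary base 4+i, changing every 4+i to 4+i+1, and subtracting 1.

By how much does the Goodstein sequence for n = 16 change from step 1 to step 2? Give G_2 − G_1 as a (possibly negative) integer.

3

step 0: 16 = 4^2; sub 5 for 4: 5^2; = 25; G_1 = 25−1 = 24
step 1: 24 = 4·5 + 4; sub 6 for 5: 4·6 + 4; = 28; G_2 = 28−1 = 27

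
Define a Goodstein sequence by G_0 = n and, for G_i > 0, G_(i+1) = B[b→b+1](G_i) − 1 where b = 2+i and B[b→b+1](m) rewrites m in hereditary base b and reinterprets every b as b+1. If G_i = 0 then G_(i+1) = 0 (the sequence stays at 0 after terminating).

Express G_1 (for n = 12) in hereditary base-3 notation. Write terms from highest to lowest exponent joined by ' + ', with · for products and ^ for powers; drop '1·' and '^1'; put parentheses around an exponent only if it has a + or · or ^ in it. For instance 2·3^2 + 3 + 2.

[0] 12 ≡ 2^(2 + 1) + 2^2 (base 2). Lift 3: 108. −1: 107.
[1] 107 ≡ 3^(3 + 1) + 2·3^2 + 2·3 + 2 (base 3). Lift 4: 1066. −1: 1065.

3^(3 + 1) + 2·3^2 + 2·3 + 2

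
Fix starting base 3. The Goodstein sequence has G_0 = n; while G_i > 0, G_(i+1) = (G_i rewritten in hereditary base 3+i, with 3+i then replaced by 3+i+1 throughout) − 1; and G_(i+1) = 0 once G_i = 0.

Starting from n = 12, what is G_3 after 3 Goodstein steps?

37

base 3: 12 = 3^2 + 3; at 4: 4^2 + 4 = 20; next = 19
base 4: 19 = 4^2 + 3; at 5: 5^2 + 3 = 28; next = 27
base 5: 27 = 5^2 + 2; at 6: 6^2 + 2 = 38; next = 37
base 6: 37 = 6^2 + 1; at 7: 7^2 + 1 = 50; next = 49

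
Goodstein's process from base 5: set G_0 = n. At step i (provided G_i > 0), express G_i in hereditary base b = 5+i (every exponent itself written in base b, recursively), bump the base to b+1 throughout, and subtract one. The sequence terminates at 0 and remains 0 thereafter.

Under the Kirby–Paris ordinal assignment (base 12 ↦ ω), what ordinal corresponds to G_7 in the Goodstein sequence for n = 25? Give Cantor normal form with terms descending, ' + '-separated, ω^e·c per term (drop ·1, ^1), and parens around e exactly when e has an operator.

G_0=25  [base 5] 5^2  →[5↦6]→  6^2 = 36  −1 ⇒ G_1=35
G_1=35  [base 6] 5·6 + 5  →[6↦7]→  5·7 + 5 = 40  −1 ⇒ G_2=39
G_2=39  [base 7] 5·7 + 4  →[7↦8]→  5·8 + 4 = 44  −1 ⇒ G_3=43
G_3=43  [base 8] 5·8 + 3  →[8↦9]→  5·9 + 3 = 48  −1 ⇒ G_4=47
G_4=47  [base 9] 5·9 + 2  →[9↦10]→  5·10 + 2 = 52  −1 ⇒ G_5=51
G_5=51  [base 10] 5·10 + 1  →[10↦11]→  5·11 + 1 = 56  −1 ⇒ G_6=55
G_6=55  [base 11] 5·11  →[11↦12]→  5·12 = 60  −1 ⇒ G_7=59

ω·4 + 11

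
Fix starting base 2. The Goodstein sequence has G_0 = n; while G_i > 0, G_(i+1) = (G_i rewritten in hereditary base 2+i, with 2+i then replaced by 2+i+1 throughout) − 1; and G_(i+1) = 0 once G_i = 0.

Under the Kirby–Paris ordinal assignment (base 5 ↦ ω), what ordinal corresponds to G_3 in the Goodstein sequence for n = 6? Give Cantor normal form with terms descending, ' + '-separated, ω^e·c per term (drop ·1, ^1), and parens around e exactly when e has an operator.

6 —HB2→ 2^2 + 2 —bump→ 3^3 + 3 = 30 —(−1)→ 29
29 —HB3→ 3^3 + 2 —bump→ 4^4 + 2 = 258 —(−1)→ 257
257 —HB4→ 4^4 + 1 —bump→ 5^5 + 1 = 3126 —(−1)→ 3125
3125 —HB5→ 5^5 —bump→ 6^6 = 46656 —(−1)→ 46655

ω^ω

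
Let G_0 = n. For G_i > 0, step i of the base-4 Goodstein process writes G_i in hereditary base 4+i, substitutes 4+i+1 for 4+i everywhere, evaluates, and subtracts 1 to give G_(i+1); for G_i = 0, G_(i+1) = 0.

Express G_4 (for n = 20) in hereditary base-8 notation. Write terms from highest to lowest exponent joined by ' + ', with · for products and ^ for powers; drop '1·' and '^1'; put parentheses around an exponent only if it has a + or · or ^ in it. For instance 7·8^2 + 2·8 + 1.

8^2 + 1

G_0 = 20. HB_4(20) = 4^2 + 4. Bump = 30. G_1 = 29.
G_1 = 29. HB_5(29) = 5^2 + 4. Bump = 40. G_2 = 39.
G_2 = 39. HB_6(39) = 6^2 + 3. Bump = 52. G_3 = 51.
G_3 = 51. HB_7(51) = 7^2 + 2. Bump = 66. G_4 = 65.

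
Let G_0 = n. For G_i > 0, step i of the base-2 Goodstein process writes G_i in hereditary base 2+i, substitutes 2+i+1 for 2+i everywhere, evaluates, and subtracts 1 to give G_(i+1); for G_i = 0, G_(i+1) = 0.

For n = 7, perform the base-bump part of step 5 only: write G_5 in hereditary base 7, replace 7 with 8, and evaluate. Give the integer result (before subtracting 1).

16777216

step 0: 7 = 2^2 + 2 + 1; sub 3 for 2: 3^3 + 3 + 1; = 31; G_1 = 31−1 = 30
step 1: 30 = 3^3 + 3; sub 4 for 3: 4^4 + 4; = 260; G_2 = 260−1 = 259
step 2: 259 = 4^4 + 3; sub 5 for 4: 5^5 + 3; = 3128; G_3 = 3128−1 = 3127
step 3: 3127 = 5^5 + 2; sub 6 for 5: 6^6 + 2; = 46658; G_4 = 46658−1 = 46657
step 4: 46657 = 6^6 + 1; sub 7 for 6: 7^7 + 1; = 823544; G_5 = 823544−1 = 823543
step 5: 823543 = 7^7; sub 8 for 7: 8^8; = 16777216; G_6 = 16777216−1 = 16777215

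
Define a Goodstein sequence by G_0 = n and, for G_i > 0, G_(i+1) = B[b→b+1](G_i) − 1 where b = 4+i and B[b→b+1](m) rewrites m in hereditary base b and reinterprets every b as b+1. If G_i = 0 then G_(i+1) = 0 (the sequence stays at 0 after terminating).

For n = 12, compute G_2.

G_0 = 12. HB_4(12) = 3·4. Bump = 15. G_1 = 14.
G_1 = 14. HB_5(14) = 2·5 + 4. Bump = 16. G_2 = 15.
G_2 = 15. HB_6(15) = 2·6 + 3. Bump = 17. G_3 = 16.

15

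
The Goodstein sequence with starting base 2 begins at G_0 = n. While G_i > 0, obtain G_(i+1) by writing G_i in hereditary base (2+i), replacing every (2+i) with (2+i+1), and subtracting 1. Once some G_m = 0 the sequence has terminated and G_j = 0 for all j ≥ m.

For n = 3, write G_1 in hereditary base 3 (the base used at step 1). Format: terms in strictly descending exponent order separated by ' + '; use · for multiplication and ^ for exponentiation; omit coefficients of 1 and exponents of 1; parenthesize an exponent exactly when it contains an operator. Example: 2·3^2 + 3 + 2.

(0) 3|_2 = 2 + 1 ↦ 3 + 1|_3 = 4 ⇒ 3
(1) 3|_3 = 3 ↦ 4|_4 = 4 ⇒ 3

3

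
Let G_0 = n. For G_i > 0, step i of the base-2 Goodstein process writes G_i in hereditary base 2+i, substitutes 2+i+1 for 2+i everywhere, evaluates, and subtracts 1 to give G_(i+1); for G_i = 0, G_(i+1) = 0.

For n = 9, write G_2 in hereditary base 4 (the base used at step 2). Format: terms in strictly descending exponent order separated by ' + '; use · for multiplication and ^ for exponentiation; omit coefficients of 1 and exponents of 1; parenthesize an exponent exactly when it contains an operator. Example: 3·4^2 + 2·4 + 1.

[0] 9 ≡ 2^(2 + 1) + 1 (base 2). Lift 3: 82. −1: 81.
[1] 81 ≡ 3^(3 + 1) (base 3). Lift 4: 1024. −1: 1023.
[2] 1023 ≡ 3·4^4 + 3·4^3 + 3·4^2 + 3·4 + 3 (base 4). Lift 5: 9843. −1: 9842.

3·4^4 + 3·4^3 + 3·4^2 + 3·4 + 3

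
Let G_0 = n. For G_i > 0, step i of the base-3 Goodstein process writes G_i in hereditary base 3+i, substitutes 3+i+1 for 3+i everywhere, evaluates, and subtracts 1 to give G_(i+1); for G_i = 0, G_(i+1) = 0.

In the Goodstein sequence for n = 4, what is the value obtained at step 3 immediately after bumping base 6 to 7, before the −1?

i=0: 4 = 3 + 1 (b=3); 3→4: 4 + 1 = 5; 5−1 = 4
i=1: 4 = 4 (b=4); 4→5: 5 = 5; 5−1 = 4
i=2: 4 = 4 (b=5); 5→6: 4 = 4; 4−1 = 3
i=3: 3 = 3 (b=6); 6→7: 3 = 3; 3−1 = 2

3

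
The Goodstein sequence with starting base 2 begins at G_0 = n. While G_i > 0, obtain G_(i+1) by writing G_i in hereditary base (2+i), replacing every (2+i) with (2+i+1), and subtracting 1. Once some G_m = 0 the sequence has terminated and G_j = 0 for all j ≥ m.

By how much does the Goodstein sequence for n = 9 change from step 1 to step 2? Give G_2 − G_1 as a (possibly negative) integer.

G_0 = 9. HB_2(9) = 2^(2 + 1) + 1. Bump = 82. G_1 = 81.
G_1 = 81. HB_3(81) = 3^(3 + 1). Bump = 1024. G_2 = 1023.

942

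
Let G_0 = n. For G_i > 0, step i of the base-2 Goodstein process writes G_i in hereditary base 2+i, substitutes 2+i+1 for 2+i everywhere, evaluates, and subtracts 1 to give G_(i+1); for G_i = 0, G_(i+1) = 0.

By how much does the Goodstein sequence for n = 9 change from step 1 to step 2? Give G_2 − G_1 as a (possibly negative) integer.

942

i=0: 9 = 2^(2 + 1) + 1 (b=2); 2→3: 3^(3 + 1) + 1 = 82; 82−1 = 81
i=1: 81 = 3^(3 + 1) (b=3); 3→4: 4^(4 + 1) = 1024; 1024−1 = 1023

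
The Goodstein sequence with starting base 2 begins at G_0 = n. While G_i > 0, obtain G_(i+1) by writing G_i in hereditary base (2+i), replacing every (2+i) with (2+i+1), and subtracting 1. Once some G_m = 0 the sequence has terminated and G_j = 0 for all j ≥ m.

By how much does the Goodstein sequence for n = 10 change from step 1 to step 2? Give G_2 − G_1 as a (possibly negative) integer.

942

G_0 = 10. HB_2(10) = 2^(2 + 1) + 2. Bump = 84. G_1 = 83.
G_1 = 83. HB_3(83) = 3^(3 + 1) + 2. Bump = 1026. G_2 = 1025.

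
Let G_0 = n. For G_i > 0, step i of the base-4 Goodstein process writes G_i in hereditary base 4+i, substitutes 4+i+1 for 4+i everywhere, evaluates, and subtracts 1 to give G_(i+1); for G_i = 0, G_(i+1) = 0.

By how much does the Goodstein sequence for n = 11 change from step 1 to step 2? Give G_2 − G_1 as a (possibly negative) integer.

1

11 —HB4→ 2·4 + 3 —bump→ 2·5 + 3 = 13 —(−1)→ 12
12 —HB5→ 2·5 + 2 —bump→ 2·6 + 2 = 14 —(−1)→ 13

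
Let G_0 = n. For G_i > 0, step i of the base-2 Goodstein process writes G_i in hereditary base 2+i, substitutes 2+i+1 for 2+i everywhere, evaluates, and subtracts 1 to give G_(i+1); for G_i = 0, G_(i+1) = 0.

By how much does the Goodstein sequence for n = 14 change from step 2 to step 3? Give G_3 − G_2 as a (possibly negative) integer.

G_0=14  [base 2] 2^(2 + 1) + 2^2 + 2  →[2↦3]→  3^(3 + 1) + 3^3 + 3 = 111  −1 ⇒ G_1=110
G_1=110  [base 3] 3^(3 + 1) + 3^3 + 2  →[3↦4]→  4^(4 + 1) + 4^4 + 2 = 1282  −1 ⇒ G_2=1281
G_2=1281  [base 4] 4^(4 + 1) + 4^4 + 1  →[4↦5]→  5^(5 + 1) + 5^5 + 1 = 18751  −1 ⇒ G_3=18750

17469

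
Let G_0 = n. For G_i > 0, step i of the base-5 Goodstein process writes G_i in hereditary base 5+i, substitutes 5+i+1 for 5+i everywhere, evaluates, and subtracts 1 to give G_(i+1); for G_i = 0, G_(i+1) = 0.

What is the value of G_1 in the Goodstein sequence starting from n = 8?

G_0=8  [base 5] 5 + 3  →[5↦6]→  6 + 3 = 9  −1 ⇒ G_1=8
G_1=8  [base 6] 6 + 2  →[6↦7]→  7 + 2 = 9  −1 ⇒ G_2=8

8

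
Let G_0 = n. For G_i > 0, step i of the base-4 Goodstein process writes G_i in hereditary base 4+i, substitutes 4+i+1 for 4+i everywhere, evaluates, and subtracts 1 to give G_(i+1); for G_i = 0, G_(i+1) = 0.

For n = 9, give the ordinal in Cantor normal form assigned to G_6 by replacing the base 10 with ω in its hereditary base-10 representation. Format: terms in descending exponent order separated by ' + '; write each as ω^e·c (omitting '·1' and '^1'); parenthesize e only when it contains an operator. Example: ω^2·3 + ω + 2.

G_0=9  [base 4] 2·4 + 1  →[4↦5]→  2·5 + 1 = 11  −1 ⇒ G_1=10
G_1=10  [base 5] 2·5  →[5↦6]→  2·6 = 12  −1 ⇒ G_2=11
G_2=11  [base 6] 6 + 5  →[6↦7]→  7 + 5 = 12  −1 ⇒ G_3=11
G_3=11  [base 7] 7 + 4  →[7↦8]→  8 + 4 = 12  −1 ⇒ G_4=11
G_4=11  [base 8] 8 + 3  →[8↦9]→  9 + 3 = 12  −1 ⇒ G_5=11
G_5=11  [base 9] 9 + 2  →[9↦10]→  10 + 2 = 12  −1 ⇒ G_6=11

ω + 1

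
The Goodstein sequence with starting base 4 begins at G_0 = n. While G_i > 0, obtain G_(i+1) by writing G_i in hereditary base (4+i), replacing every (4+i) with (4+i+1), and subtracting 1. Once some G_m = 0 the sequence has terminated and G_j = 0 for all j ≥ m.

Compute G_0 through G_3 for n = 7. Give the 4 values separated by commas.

7, 7, 7, 7

step 0: 7 = 4 + 3; sub 5 for 4: 5 + 3; = 8; G_1 = 8−1 = 7
step 1: 7 = 5 + 2; sub 6 for 5: 6 + 2; = 8; G_2 = 8−1 = 7
step 2: 7 = 6 + 1; sub 7 for 6: 7 + 1; = 8; G_3 = 8−1 = 7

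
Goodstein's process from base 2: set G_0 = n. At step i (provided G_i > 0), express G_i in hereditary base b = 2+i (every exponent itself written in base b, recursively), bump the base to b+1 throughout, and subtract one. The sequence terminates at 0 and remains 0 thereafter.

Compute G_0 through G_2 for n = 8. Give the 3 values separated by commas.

8, 80, 553

[0] 8 ≡ 2^(2 + 1) (base 2). Lift 3: 81. −1: 80.
[1] 80 ≡ 2·3^3 + 2·3^2 + 2·3 + 2 (base 3). Lift 4: 554. −1: 553.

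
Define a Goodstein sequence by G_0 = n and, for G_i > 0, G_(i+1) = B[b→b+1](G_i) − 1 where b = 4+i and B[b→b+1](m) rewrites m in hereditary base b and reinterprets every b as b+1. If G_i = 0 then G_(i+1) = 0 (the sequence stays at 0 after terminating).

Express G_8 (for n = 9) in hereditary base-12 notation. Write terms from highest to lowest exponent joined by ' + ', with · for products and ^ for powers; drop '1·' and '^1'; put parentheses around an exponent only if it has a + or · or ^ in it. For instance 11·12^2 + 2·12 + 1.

(0) 9|_4 = 2·4 + 1 ↦ 2·5 + 1|_5 = 11 ⇒ 10
(1) 10|_5 = 2·5 ↦ 2·6|_6 = 12 ⇒ 11
(2) 11|_6 = 6 + 5 ↦ 7 + 5|_7 = 12 ⇒ 11
(3) 11|_7 = 7 + 4 ↦ 8 + 4|_8 = 12 ⇒ 11
(4) 11|_8 = 8 + 3 ↦ 9 + 3|_9 = 12 ⇒ 11
(5) 11|_9 = 9 + 2 ↦ 10 + 2|_10 = 12 ⇒ 11
(6) 11|_10 = 10 + 1 ↦ 11 + 1|_11 = 12 ⇒ 11
(7) 11|_11 = 11 ↦ 12|_12 = 12 ⇒ 11

11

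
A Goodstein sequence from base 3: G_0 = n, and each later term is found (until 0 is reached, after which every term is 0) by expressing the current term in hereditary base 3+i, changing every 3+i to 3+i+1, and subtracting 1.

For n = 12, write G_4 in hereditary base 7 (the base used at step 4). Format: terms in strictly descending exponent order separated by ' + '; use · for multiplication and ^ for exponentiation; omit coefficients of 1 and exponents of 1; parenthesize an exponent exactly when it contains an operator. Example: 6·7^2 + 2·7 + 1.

12 —HB3→ 3^2 + 3 —bump→ 4^2 + 4 = 20 —(−1)→ 19
19 —HB4→ 4^2 + 3 —bump→ 5^2 + 3 = 28 —(−1)→ 27
27 —HB5→ 5^2 + 2 —bump→ 6^2 + 2 = 38 —(−1)→ 37
37 —HB6→ 6^2 + 1 —bump→ 7^2 + 1 = 50 —(−1)→ 49

7^2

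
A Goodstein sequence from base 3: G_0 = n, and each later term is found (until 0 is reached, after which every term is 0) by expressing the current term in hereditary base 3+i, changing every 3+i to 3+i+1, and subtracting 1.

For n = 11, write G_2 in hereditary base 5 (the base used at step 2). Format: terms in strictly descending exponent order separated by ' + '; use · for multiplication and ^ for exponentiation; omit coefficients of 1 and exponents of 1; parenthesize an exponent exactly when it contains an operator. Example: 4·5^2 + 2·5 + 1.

[0] 11 ≡ 3^2 + 2 (base 3). Lift 4: 18. −1: 17.
[1] 17 ≡ 4^2 + 1 (base 4). Lift 5: 26. −1: 25.
[2] 25 ≡ 5^2 (base 5). Lift 6: 36. −1: 35.

5^2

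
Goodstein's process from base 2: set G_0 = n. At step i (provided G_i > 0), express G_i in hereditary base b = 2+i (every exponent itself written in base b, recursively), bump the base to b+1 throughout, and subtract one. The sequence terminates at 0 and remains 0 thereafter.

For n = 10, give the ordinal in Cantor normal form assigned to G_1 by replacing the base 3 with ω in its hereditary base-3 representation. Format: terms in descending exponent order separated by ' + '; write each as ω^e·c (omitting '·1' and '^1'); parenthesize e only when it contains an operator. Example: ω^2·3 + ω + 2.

ω^(ω + 1) + 2

(0) 10|_2 = 2^(2 + 1) + 2 ↦ 3^(3 + 1) + 3|_3 = 84 ⇒ 83
(1) 83|_3 = 3^(3 + 1) + 2 ↦ 4^(4 + 1) + 2|_4 = 1026 ⇒ 1025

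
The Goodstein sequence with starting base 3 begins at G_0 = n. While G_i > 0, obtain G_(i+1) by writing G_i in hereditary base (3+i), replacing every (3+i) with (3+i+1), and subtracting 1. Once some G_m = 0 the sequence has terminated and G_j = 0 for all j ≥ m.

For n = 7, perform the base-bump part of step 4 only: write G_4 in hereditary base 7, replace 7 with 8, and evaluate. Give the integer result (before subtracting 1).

10

G_0 = 7. HB_3(7) = 2·3 + 1. Bump = 9. G_1 = 8.
G_1 = 8. HB_4(8) = 2·4. Bump = 10. G_2 = 9.
G_2 = 9. HB_5(9) = 5 + 4. Bump = 10. G_3 = 9.
G_3 = 9. HB_6(9) = 6 + 3. Bump = 10. G_4 = 9.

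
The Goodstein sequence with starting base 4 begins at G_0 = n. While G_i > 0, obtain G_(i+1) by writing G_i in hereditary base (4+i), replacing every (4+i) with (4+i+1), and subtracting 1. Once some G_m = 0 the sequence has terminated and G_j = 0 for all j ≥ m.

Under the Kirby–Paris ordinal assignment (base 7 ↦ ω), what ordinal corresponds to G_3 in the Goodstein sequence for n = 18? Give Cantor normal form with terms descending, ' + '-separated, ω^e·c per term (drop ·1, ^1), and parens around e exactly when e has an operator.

G_0=18  [base 4] 4^2 + 2  →[4↦5]→  5^2 + 2 = 27  −1 ⇒ G_1=26
G_1=26  [base 5] 5^2 + 1  →[5↦6]→  6^2 + 1 = 37  −1 ⇒ G_2=36
G_2=36  [base 6] 6^2  →[6↦7]→  7^2 = 49  −1 ⇒ G_3=48
G_3=48  [base 7] 6·7 + 6  →[7↦8]→  6·8 + 6 = 54  −1 ⇒ G_4=53

ω·6 + 6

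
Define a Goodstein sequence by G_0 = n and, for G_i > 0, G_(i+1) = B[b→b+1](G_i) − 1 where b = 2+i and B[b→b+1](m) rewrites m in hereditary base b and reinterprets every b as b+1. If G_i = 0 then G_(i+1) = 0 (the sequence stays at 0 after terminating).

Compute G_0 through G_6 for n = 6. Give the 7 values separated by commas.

6 —HB2→ 2^2 + 2 —bump→ 3^3 + 3 = 30 —(−1)→ 29
29 —HB3→ 3^3 + 2 —bump→ 4^4 + 2 = 258 —(−1)→ 257
257 —HB4→ 4^4 + 1 —bump→ 5^5 + 1 = 3126 —(−1)→ 3125
3125 —HB5→ 5^5 —bump→ 6^6 = 46656 —(−1)→ 46655
46655 —HB6→ 5·6^5 + 5·6^4 + 5·6^3 + 5·6^2 + 5·6 + 5 —bump→ 5·7^5 + 5·7^4 + 5·7^3 + 5·7^2 + 5·7 + 5 = 98040 —(−1)→ 98039
98039 —HB7→ 5·7^5 + 5·7^4 + 5·7^3 + 5·7^2 + 5·7 + 4 —bump→ 5·8^5 + 5·8^4 + 5·8^3 + 5·8^2 + 5·8 + 4 = 187244 —(−1)→ 187243

6, 29, 257, 3125, 46655, 98039, 187243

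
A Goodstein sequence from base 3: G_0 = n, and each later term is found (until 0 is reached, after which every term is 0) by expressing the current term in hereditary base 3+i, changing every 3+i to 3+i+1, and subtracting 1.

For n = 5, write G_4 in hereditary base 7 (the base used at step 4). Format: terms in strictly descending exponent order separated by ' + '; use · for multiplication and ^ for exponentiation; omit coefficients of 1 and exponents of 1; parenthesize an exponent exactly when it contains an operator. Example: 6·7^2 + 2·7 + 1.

4

[0] 5 ≡ 3 + 2 (base 3). Lift 4: 6. −1: 5.
[1] 5 ≡ 4 + 1 (base 4). Lift 5: 6. −1: 5.
[2] 5 ≡ 5 (base 5). Lift 6: 6. −1: 5.
[3] 5 ≡ 5 (base 6). Lift 7: 5. −1: 4.
[4] 4 ≡ 4 (base 7). Lift 8: 4. −1: 3.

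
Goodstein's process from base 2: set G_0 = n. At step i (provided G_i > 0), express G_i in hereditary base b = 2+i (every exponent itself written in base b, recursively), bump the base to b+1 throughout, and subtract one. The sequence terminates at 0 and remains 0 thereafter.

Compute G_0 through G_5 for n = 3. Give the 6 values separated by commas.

3, 3, 3, 2, 1, 0

G_0 = 3. HB_2(3) = 2 + 1. Bump = 4. G_1 = 3.
G_1 = 3. HB_3(3) = 3. Bump = 4. G_2 = 3.
G_2 = 3. HB_4(3) = 3. Bump = 3. G_3 = 2.
G_3 = 2. HB_5(2) = 2. Bump = 2. G_4 = 1.
G_4 = 1. HB_6(1) = 1. Bump = 1. G_5 = 0.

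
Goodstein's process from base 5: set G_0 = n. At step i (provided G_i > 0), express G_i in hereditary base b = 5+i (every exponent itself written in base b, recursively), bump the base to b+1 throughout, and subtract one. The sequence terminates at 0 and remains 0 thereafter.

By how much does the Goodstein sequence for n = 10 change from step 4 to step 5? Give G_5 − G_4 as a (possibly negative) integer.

0

10 —HB5→ 2·5 —bump→ 2·6 = 12 —(−1)→ 11
11 —HB6→ 6 + 5 —bump→ 7 + 5 = 12 —(−1)→ 11
11 —HB7→ 7 + 4 —bump→ 8 + 4 = 12 —(−1)→ 11
11 —HB8→ 8 + 3 —bump→ 9 + 3 = 12 —(−1)→ 11
11 —HB9→ 9 + 2 —bump→ 10 + 2 = 12 —(−1)→ 11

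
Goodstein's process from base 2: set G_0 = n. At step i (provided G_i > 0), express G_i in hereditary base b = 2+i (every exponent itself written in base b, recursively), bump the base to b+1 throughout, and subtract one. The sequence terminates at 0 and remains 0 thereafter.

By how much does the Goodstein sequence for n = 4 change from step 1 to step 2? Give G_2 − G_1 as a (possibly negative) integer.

15

(0) 4|_2 = 2^2 ↦ 3^3|_3 = 27 ⇒ 26
(1) 26|_3 = 2·3^2 + 2·3 + 2 ↦ 2·4^2 + 2·4 + 2|_4 = 42 ⇒ 41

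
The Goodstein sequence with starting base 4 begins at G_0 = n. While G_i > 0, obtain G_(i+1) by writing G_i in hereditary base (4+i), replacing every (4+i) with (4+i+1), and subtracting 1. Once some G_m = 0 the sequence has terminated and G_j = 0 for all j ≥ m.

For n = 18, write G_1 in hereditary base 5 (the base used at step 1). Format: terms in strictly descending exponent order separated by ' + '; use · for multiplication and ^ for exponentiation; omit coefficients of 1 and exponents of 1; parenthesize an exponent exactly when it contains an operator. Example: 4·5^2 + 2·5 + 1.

18 —HB4→ 4^2 + 2 —bump→ 5^2 + 2 = 27 —(−1)→ 26
26 —HB5→ 5^2 + 1 —bump→ 6^2 + 1 = 37 —(−1)→ 36

5^2 + 1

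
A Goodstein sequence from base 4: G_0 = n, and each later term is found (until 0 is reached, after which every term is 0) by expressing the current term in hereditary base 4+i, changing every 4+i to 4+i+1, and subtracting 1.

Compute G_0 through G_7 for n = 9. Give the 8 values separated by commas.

base 4: 9 = 2·4 + 1; at 5: 2·5 + 1 = 11; next = 10
base 5: 10 = 2·5; at 6: 2·6 = 12; next = 11
base 6: 11 = 6 + 5; at 7: 7 + 5 = 12; next = 11
base 7: 11 = 7 + 4; at 8: 8 + 4 = 12; next = 11
base 8: 11 = 8 + 3; at 9: 9 + 3 = 12; next = 11
base 9: 11 = 9 + 2; at 10: 10 + 2 = 12; next = 11
base 10: 11 = 10 + 1; at 11: 11 + 1 = 12; next = 11

9, 10, 11, 11, 11, 11, 11, 11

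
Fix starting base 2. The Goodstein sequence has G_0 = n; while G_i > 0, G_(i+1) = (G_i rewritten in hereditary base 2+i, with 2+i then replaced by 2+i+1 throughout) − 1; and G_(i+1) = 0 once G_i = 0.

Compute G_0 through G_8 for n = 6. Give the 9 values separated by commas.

6, 29, 257, 3125, 46655, 98039, 187243, 332147, 555551

6 —HB2→ 2^2 + 2 —bump→ 3^3 + 3 = 30 —(−1)→ 29
29 —HB3→ 3^3 + 2 —bump→ 4^4 + 2 = 258 —(−1)→ 257
257 —HB4→ 4^4 + 1 —bump→ 5^5 + 1 = 3126 —(−1)→ 3125
3125 —HB5→ 5^5 —bump→ 6^6 = 46656 —(−1)→ 46655
46655 —HB6→ 5·6^5 + 5·6^4 + 5·6^3 + 5·6^2 + 5·6 + 5 —bump→ 5·7^5 + 5·7^4 + 5·7^3 + 5·7^2 + 5·7 + 5 = 98040 —(−1)→ 98039
98039 —HB7→ 5·7^5 + 5·7^4 + 5·7^3 + 5·7^2 + 5·7 + 4 —bump→ 5·8^5 + 5·8^4 + 5·8^3 + 5·8^2 + 5·8 + 4 = 187244 —(−1)→ 187243
187243 —HB8→ 5·8^5 + 5·8^4 + 5·8^3 + 5·8^2 + 5·8 + 3 —bump→ 5·9^5 + 5·9^4 + 5·9^3 + 5·9^2 + 5·9 + 3 = 332148 —(−1)→ 332147
332147 —HB9→ 5·9^5 + 5·9^4 + 5·9^3 + 5·9^2 + 5·9 + 2 —bump→ 5·10^5 + 5·10^4 + 5·10^3 + 5·10^2 + 5·10 + 2 = 555552 —(−1)→ 555551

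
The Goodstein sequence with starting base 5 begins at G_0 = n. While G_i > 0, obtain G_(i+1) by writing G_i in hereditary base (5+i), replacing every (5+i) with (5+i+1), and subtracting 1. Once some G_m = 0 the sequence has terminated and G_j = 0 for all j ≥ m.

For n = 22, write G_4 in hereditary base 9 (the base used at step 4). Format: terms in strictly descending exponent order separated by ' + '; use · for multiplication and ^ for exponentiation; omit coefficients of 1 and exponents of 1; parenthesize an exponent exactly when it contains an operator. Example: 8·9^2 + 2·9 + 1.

3·9 + 6

G_0=22  [base 5] 4·5 + 2  →[5↦6]→  4·6 + 2 = 26  −1 ⇒ G_1=25
G_1=25  [base 6] 4·6 + 1  →[6↦7]→  4·7 + 1 = 29  −1 ⇒ G_2=28
G_2=28  [base 7] 4·7  →[7↦8]→  4·8 = 32  −1 ⇒ G_3=31
G_3=31  [base 8] 3·8 + 7  →[8↦9]→  3·9 + 7 = 34  −1 ⇒ G_4=33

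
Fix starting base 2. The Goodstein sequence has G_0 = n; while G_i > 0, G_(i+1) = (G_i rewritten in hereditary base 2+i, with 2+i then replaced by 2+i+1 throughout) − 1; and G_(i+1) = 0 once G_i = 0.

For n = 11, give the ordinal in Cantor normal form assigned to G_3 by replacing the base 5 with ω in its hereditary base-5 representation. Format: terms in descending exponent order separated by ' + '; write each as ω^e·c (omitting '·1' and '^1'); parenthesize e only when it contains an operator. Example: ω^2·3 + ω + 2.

ω^(ω + 1) + 2

11 —HB2→ 2^(2 + 1) + 2 + 1 —bump→ 3^(3 + 1) + 3 + 1 = 85 —(−1)→ 84
84 —HB3→ 3^(3 + 1) + 3 —bump→ 4^(4 + 1) + 4 = 1028 —(−1)→ 1027
1027 —HB4→ 4^(4 + 1) + 3 —bump→ 5^(5 + 1) + 3 = 15628 —(−1)→ 15627
15627 —HB5→ 5^(5 + 1) + 2 —bump→ 6^(6 + 1) + 2 = 279938 —(−1)→ 279937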